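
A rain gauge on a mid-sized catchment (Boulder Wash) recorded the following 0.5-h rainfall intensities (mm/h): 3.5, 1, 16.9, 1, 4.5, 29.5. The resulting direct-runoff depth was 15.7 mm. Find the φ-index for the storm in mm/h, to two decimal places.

Only the 2 blocks with intensity above φ contribute runoff: 16.9, 29.5 mm/h.
Σ(I−φ)·Δt = d  ⇒  (16.9+29.5 − 2φ)·0.5 = 15.7
φ = (46.40 − 15.7/0.5) / 2 = 7.50 mm/h.

φ ≈ 7.50 mm/h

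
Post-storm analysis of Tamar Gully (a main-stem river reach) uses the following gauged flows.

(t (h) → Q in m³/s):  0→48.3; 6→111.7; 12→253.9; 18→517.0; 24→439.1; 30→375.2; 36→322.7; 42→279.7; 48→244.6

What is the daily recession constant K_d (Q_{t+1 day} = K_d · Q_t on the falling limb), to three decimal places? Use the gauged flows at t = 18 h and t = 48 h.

K_d ≈ 0.550

Between t = 18 h and t = 48 h the flow falls from 517.0 to 244.6 m³/s over 5×6 h = 30 h.
Per-interval ratio K = (244.6/517.0)^(1/5) = 0.8610; K_d = K^(24/6) = 0.550.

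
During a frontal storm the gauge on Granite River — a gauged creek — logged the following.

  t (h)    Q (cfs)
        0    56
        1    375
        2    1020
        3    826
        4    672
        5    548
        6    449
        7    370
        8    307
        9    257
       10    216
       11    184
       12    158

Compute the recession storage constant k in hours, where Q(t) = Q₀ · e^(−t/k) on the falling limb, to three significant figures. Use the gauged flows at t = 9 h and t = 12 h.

k ≈ 6.17 h

On the falling limb, Q drops from 257 to 158 cfs between t = 9 h and t = 12 h (Δt = 3 h).
k = −Δt / ln(Q₂/Q₁) = −3 / ln(158/257) = 6.17 h.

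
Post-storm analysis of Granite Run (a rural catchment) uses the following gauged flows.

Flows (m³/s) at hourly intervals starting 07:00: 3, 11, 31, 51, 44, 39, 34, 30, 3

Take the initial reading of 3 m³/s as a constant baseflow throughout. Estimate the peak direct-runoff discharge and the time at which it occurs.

Q_p = 48.0 m³/s at t = 10:00

Subtracting baseflow gives direct-runoff ordinates: 0.0, 8.0, 28.0, 48.0, 41.0, 36.0, 31.0, 27.0, 0.0 m³/s.
The maximum is 48.0 m³/s, occurring at the reading for t = 10:00.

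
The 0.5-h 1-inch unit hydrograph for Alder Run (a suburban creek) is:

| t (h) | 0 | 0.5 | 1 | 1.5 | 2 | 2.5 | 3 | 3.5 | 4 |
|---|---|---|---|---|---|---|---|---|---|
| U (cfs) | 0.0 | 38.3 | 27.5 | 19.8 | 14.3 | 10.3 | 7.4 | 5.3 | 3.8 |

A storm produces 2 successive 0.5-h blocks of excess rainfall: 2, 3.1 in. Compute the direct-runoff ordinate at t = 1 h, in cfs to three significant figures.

Q ≈ 174 cfs

By discrete convolution, Q_j = Σ (P_i / 1 in) · U_{j−i}.
At t = 1 h (j=2): Q = (2/1)·27.5 + (3.1/1)·38.3 = 174 cfs.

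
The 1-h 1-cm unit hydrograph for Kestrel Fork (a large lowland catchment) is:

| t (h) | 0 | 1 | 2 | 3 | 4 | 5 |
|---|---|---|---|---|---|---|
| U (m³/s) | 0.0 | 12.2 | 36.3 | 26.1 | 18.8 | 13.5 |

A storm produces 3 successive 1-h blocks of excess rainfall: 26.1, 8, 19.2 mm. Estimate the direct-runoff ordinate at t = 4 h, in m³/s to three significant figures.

By discrete convolution, Q_j = Σ (P_i / 10 mm) · U_{j−i}.
At t = 4 h (j=4): Q = (26.1/10)·18.8 + (8/10)·26.1 + (19.2/10)·36.3 = 140 m³/s.

Q ≈ 140 m³/s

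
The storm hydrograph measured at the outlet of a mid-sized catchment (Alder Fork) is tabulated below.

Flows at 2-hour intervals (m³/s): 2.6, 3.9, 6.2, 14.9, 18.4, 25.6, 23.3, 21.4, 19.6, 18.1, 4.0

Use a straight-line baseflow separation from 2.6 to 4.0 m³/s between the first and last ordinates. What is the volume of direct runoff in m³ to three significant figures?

Direct-runoff ordinates (Q − Q_b): 0.00, 1.16, 3.32, 11.88, 15.24, 22.30, 19.86, 17.82, 15.88, 14.24, 0.00 m³/s.
ΣQ_DR = 121.7 m³/s.
With Δt = 2 h = 7200 s, V = ΣQ_DR · Δt = 121.7 × 7200 = 8.76 × 10^5 m³.

V ≈ 8.76 × 10^5 m³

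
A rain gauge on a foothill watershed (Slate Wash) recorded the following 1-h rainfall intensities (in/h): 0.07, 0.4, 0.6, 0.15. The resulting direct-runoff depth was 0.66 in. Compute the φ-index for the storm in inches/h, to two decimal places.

Only the 2 blocks with intensity above φ contribute runoff: 0.4, 0.6 in/h.
Σ(I−φ)·Δt = d  ⇒  (0.4+0.6 − 2φ)·1 = 0.66
φ = (1.000 − 0.66/1) / 2 = 0.17 in/h.

φ ≈ 0.17 in/h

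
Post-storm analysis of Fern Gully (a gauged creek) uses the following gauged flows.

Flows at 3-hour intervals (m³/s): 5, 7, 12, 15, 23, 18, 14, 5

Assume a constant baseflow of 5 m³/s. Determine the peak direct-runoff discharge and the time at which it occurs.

Q_p = 18.0 m³/s at t = 12 h

Subtracting baseflow gives direct-runoff ordinates: 0.0, 2.0, 7.0, 10.0, 18.0, 13.0, 9.0, 0.0 m³/s.
The maximum is 18.0 m³/s, occurring at the reading for t = 12 h.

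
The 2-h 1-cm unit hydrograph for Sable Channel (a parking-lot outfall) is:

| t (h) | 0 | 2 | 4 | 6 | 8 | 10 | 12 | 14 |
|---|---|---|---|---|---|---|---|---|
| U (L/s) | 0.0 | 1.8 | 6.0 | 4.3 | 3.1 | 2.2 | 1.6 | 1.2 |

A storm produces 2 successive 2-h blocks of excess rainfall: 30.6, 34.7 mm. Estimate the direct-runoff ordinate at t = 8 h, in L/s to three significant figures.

Q ≈ 24.4 L/s

By discrete convolution, Q_j = Σ (P_i / 10 mm) · U_{j−i}.
At t = 8 h (j=4): Q = (30.6/10)·3.1 + (34.7/10)·4.3 = 24.4 L/s.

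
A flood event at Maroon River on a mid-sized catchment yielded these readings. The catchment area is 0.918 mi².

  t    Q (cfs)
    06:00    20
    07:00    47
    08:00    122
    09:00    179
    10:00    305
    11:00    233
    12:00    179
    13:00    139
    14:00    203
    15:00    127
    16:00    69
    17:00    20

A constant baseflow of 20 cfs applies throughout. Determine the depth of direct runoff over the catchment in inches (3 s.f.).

d ≈ 2.37 in

Direct runoff: 0.0, 27.0, 102.0, 159.0, 285.0, 213.0, 159.0, 119.0, 183.0, 107.0, 49.0, 0.0 cfs; ΣQ_DR = 1403 cfs.
V = ΣQ_DR · Δt = 1403 × 3600 s = 5.051 × 10^6 ft³.
Over A = 0.918 mi², depth = V / A = 2.37 in.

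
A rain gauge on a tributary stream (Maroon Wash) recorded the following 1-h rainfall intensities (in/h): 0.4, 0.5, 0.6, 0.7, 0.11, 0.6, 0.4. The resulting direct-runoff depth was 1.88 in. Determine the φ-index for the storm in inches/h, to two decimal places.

φ ≈ 0.22 in/h

Only the 6 blocks with intensity above φ contribute runoff: 0.4, 0.5, 0.6, 0.7, 0.6, 0.4 in/h.
Σ(I−φ)·Δt = d  ⇒  (0.4+0.5+0.6+0.7+0.6+0.4 − 6φ)·1 = 1.88
φ = (3.200 − 1.88/1) / 6 = 0.22 in/h.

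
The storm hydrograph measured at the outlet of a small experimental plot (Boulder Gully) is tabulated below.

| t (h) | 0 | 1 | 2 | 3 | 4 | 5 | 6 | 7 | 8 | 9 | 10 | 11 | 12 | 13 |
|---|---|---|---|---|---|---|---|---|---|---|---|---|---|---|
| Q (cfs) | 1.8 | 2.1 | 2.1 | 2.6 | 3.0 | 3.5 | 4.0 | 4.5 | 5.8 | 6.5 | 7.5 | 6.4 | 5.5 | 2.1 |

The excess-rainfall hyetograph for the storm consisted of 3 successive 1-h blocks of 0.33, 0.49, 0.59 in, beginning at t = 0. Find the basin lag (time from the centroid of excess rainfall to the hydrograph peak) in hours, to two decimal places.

t_L ≈ 8.32 h

Centroid of excess rainfall: t_c = Σ P_i·t̄_i / ΣP_i = 1.6844 h (block centres at 0.5, 1.5, 2.5 h).
Hydrograph peak occurs at t = 10 h, so basin lag t_L = 10 − 1.6844 = 8.32 h.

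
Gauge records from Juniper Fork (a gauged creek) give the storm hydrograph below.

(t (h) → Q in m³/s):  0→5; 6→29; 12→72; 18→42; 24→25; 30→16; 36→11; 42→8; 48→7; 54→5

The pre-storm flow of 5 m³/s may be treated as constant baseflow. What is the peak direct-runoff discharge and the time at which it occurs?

Subtracting baseflow gives direct-runoff ordinates: 0.0, 24.0, 67.0, 37.0, 20.0, 11.0, 6.0, 3.0, 2.0, 0.0 m³/s.
The maximum is 67.0 m³/s, occurring at the reading for t = 12 h.

Q_p = 67.0 m³/s at t = 12 h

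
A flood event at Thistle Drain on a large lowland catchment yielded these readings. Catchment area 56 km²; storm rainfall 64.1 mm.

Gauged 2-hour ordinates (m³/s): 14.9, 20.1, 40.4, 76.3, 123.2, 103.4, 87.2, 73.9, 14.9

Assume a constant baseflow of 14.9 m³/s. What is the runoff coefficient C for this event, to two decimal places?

ΣQ_DR = 420.2 m³/s; V = ΣQ_DR·Δt = 3.025 × 10^6 m³.
Runoff depth d = V / A = 54.03 mm.
C = d / P = 54.03 / 64.1 = 0.84.

C ≈ 0.84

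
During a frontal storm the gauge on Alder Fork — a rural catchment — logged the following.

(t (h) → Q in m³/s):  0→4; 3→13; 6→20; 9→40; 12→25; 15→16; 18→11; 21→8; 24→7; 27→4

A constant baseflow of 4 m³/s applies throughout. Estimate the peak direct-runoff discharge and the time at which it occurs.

Q_p = 36.0 m³/s at t = 9 h

Subtracting baseflow gives direct-runoff ordinates: 0.0, 9.0, 16.0, 36.0, 21.0, 12.0, 7.0, 4.0, 3.0, 0.0 m³/s.
The maximum is 36.0 m³/s, occurring at the reading for t = 9 h.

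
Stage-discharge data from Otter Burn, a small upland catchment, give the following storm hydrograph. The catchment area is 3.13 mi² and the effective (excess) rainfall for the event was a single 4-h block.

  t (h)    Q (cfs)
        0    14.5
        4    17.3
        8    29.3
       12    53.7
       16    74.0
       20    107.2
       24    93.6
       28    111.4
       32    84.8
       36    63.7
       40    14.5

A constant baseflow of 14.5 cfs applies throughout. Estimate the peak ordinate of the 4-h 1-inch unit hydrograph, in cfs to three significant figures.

U_p ≈ 97.0 cfs

Direct runoff: 0.0, 2.8, 14.8, 39.2, 59.5, 92.7, 79.1, 96.9, 70.3, 49.2, 0.0 cfs; ΣQ_DR = 504.5 cfs, peak = 96.9 cfs.
Runoff depth d = ΣQ_DR·Δt / A = 504.5 × 14400 / (3.13 mi²) = 0.9991 in.
The 1-inch UH is the DRH scaled by (1 in)/d, so U_p = 96.9 × 1/0.9991 = 97.0 cfs.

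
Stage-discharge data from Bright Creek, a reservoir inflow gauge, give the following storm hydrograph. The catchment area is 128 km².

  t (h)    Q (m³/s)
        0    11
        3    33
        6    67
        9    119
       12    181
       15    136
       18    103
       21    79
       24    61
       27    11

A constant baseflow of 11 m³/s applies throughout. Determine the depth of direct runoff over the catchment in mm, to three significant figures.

d ≈ 58.3 mm

Direct runoff: 0.0, 22.0, 56.0, 108.0, 170.0, 125.0, 92.0, 68.0, 50.0, 0.0 m³/s; ΣQ_DR = 691.0 m³/s.
V = ΣQ_DR · Δt = 691.0 × 10800 s = 7.463 × 10^6 m³.
Over A = 128 km², depth = V / A = 58.3 mm.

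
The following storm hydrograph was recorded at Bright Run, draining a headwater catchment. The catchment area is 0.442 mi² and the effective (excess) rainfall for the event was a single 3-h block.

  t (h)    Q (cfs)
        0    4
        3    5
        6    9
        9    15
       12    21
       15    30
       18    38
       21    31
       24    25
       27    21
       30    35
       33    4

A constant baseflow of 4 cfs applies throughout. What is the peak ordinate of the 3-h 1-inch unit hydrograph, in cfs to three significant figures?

Direct runoff: 0.0, 1.0, 5.0, 11.0, 17.0, 26.0, 34.0, 27.0, 21.0, 17.0, 31.0, 0.0 cfs; ΣQ_DR = 190.0 cfs, peak = 34.0 cfs.
Runoff depth d = ΣQ_DR·Δt / A = 190.0 × 10800 / (0.442 mi²) = 1.998 in.
The 1-inch UH is the DRH scaled by (1 in)/d, so U_p = 34.0 × 1/1.998 = 17.0 cfs.

U_p ≈ 17.0 cfs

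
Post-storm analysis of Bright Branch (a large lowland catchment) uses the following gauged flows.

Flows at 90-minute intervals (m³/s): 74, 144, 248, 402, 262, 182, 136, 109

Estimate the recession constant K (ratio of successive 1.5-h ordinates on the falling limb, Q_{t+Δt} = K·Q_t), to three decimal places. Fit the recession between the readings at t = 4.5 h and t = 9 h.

K ≈ 0.697

Using the recession-limb readings at t = 4.5 h and t = 9 h: Q falls from 402 to 136 m³/s over 3 intervals.
K = (Q₂/Q₁)^(1/3) = (136/402)^(1/3) = 0.697.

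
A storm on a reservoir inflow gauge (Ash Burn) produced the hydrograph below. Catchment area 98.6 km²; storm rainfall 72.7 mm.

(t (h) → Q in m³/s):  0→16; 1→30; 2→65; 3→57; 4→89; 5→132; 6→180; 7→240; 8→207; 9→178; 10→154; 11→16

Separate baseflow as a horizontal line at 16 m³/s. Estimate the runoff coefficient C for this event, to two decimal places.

ΣQ_DR = 1172 m³/s; V = ΣQ_DR·Δt = 4.219 × 10^6 m³.
Runoff depth d = V / A = 42.79 mm.
C = d / P = 42.79 / 72.7 = 0.59.

C ≈ 0.59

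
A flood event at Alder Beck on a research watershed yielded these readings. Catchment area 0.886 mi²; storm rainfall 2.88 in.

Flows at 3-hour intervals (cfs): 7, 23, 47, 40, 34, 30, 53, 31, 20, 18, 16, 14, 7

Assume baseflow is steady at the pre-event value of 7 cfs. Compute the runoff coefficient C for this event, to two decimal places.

C ≈ 0.45

ΣQ_DR = 249.0 cfs; V = ΣQ_DR·Δt = 2.689 × 10^6 ft³.
Runoff depth d = V / A = 1.306 in.
C = d / P = 1.306 / 2.88 = 0.45.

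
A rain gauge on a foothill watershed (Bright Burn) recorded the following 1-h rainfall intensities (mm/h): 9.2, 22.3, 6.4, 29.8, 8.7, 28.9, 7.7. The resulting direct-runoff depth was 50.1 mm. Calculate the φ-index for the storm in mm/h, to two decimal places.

φ ≈ 10.30 mm/h

Only the 3 blocks with intensity above φ contribute runoff: 22.3, 29.8, 28.9 mm/h.
Σ(I−φ)·Δt = d  ⇒  (22.3+29.8+28.9 − 3φ)·1 = 50.1
φ = (81.00 − 50.1/1) / 3 = 10.30 mm/h.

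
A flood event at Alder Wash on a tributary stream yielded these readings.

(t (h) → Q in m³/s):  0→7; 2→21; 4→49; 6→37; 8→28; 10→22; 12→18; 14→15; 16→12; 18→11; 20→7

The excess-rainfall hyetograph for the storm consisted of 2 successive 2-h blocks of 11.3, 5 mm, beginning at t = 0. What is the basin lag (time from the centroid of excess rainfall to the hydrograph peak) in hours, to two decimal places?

t_L ≈ 2.39 h

Centroid of excess rainfall: t_c = Σ P_i·t̄_i / ΣP_i = 1.6135 h (block centres at 1, 3 h).
Hydrograph peak occurs at t = 4 h, so basin lag t_L = 4 − 1.6135 = 2.39 h.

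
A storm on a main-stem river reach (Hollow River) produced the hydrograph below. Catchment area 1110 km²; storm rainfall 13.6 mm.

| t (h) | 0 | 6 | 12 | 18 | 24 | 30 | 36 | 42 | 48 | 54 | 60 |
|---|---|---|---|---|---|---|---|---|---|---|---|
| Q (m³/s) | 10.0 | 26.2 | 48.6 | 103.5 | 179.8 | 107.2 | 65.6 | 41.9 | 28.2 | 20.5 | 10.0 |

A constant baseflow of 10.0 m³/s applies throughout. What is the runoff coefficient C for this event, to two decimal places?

ΣQ_DR = 531.5 m³/s; V = ΣQ_DR·Δt = 1.148 × 10^7 m³.
Runoff depth d = V / A = 10.34 mm.
C = d / P = 10.34 / 13.6 = 0.76.

C ≈ 0.76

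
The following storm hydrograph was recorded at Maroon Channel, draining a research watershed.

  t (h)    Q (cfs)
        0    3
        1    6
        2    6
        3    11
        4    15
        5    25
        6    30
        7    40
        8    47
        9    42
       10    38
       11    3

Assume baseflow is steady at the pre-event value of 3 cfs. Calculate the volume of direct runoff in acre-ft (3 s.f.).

V ≈ 19.0 acre-ft

Direct-runoff ordinates (Q − Q_b): 0.0, 3.0, 3.0, 8.0, 12.0, 22.0, 27.0, 37.0, 44.0, 39.0, 35.0, 0.0 cfs.
ΣQ_DR = 230.0 cfs.
With Δt = 1 h = 3600 s, V = ΣQ_DR · Δt = 230.0 × 3600 = 8.28 × 10^5 ft³ = 19.0 acre-ft.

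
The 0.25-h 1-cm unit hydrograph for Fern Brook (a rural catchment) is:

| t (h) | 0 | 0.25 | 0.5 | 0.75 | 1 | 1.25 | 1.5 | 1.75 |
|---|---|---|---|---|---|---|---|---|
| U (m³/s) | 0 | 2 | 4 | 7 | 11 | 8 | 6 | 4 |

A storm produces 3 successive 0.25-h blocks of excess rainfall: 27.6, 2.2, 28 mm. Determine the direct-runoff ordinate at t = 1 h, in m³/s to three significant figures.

By discrete convolution, Q_j = Σ (P_i / 10 mm) · U_{j−i}.
At t = 1 h (j=4): Q = (27.6/10)·11 + (2.2/10)·7 + (28/10)·4 = 43.1 m³/s.

Q ≈ 43.1 m³/s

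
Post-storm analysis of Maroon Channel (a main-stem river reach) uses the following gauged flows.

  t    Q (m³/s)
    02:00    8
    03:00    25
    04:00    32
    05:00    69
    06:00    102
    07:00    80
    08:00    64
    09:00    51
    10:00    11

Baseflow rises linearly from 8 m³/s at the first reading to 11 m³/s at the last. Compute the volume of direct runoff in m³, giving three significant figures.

Direct-runoff ordinates (Q − Q_b): 0.00, 16.62, 23.25, 59.88, 92.50, 70.12, 53.75, 40.38, 0.00 m³/s.
ΣQ_DR = 356.5 m³/s.
With Δt = 1 h = 3600 s, V = ΣQ_DR · Δt = 356.5 × 3600 = 1.28 × 10^6 m³.

V ≈ 1.28 × 10^6 m³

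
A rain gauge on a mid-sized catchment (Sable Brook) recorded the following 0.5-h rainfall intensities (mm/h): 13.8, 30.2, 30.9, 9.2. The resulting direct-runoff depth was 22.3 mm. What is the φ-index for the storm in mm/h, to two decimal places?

φ ≈ 10.10 mm/h

Only the 3 blocks with intensity above φ contribute runoff: 13.8, 30.2, 30.9 mm/h.
Σ(I−φ)·Δt = d  ⇒  (13.8+30.2+30.9 − 3φ)·0.5 = 22.3
φ = (74.90 − 22.3/0.5) / 3 = 10.10 mm/h.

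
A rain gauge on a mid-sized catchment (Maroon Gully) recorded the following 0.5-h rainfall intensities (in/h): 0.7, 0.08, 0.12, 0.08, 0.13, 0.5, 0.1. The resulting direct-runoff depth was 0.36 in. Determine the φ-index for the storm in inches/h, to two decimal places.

φ ≈ 0.24 in/h

Only the 2 blocks with intensity above φ contribute runoff: 0.7, 0.5 in/h.
Σ(I−φ)·Δt = d  ⇒  (0.7+0.5 − 2φ)·0.5 = 0.36
φ = (1.200 − 0.36/0.5) / 2 = 0.24 in/h.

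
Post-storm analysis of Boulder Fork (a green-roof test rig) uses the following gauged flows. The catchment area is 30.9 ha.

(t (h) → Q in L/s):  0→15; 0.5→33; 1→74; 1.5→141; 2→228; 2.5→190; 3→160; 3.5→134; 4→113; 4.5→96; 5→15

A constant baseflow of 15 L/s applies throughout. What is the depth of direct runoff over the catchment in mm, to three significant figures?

d ≈ 6.02 mm

Direct runoff: 0.0, 18.0, 59.0, 126.0, 213.0, 175.0, 145.0, 119.0, 98.0, 81.0, 0.0 L/s; ΣQ_DR = 1034 L/s.
V = ΣQ_DR · Δt = 1034 × 1800 s = 1.861 × 10^6 L.
Over A = 30.9 ha, depth = V / A = 6.02 mm.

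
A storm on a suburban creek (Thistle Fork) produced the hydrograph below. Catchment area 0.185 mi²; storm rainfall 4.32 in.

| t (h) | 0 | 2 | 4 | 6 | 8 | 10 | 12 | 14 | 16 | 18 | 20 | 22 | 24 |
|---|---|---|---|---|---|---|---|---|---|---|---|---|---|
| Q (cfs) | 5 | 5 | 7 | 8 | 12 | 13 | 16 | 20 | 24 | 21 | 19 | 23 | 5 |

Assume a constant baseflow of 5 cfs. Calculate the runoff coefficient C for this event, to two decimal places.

C ≈ 0.44

ΣQ_DR = 113.0 cfs; V = ΣQ_DR·Δt = 8.136 × 10^5 ft³.
Runoff depth d = V / A = 1.893 in.
C = d / P = 1.893 / 4.32 = 0.44.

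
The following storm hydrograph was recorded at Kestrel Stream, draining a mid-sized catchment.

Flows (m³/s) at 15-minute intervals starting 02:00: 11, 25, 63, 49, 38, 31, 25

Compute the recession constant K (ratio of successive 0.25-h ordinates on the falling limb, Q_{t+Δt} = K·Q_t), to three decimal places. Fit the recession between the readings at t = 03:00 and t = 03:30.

Using the recession-limb readings at t = 03:00 and t = 03:30: Q falls from 38 to 25 m³/s over 2 intervals.
K = (Q₂/Q₁)^(1/2) = (25/38)^(1/2) = 0.811.

K ≈ 0.811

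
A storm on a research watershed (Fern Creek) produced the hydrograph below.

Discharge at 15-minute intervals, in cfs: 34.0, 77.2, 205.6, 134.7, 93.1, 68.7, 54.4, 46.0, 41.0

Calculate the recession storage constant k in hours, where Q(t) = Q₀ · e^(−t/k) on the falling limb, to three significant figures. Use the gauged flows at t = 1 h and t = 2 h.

k ≈ 1.22 h

On the falling limb, Q drops from 93.1 to 41.0 cfs between t = 1 h and t = 2 h (Δt = 1 h).
k = −Δt / ln(Q₂/Q₁) = −1 / ln(41.0/93.1) = 1.22 h.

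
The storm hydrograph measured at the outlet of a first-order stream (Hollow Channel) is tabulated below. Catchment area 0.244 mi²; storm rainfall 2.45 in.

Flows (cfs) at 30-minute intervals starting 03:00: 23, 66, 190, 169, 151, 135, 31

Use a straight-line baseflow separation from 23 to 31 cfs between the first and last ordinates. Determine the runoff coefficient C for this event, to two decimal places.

ΣQ_DR = 576.0 cfs; V = ΣQ_DR·Δt = 1.037 × 10^6 ft³.
Runoff depth d = V / A = 1.829 in.
C = d / P = 1.829 / 2.45 = 0.75.

C ≈ 0.75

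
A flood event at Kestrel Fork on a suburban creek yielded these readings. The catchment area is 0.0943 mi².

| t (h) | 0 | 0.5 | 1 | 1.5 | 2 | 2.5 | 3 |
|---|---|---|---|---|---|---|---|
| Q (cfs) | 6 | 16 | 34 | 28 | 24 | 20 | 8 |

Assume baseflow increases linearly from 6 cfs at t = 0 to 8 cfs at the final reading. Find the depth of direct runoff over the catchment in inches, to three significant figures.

d ≈ 0.715 in

Direct runoff: 0.00, 9.67, 27.33, 21.00, 16.67, 12.33, 0.00 cfs; ΣQ_DR = 87.00 cfs.
V = ΣQ_DR · Δt = 87.00 × 1800 s = 1.566 × 10^5 ft³.
Over A = 0.0943 mi², depth = V / A = 0.715 in.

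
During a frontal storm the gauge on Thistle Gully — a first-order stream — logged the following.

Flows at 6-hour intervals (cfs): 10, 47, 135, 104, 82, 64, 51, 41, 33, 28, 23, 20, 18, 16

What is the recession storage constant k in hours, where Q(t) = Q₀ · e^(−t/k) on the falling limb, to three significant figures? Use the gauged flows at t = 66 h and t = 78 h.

k ≈ 53.8 h

On the falling limb, Q drops from 20 to 16 cfs between t = 66 h and t = 78 h (Δt = 12 h).
k = −Δt / ln(Q₂/Q₁) = −12 / ln(16/20) = 53.8 h.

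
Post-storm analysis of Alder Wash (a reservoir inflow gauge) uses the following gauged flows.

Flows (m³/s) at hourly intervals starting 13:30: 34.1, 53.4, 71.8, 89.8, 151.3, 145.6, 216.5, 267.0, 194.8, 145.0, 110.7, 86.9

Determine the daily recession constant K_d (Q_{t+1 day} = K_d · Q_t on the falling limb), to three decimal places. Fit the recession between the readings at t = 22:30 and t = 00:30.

Between t = 22:30 and t = 00:30 the flow falls from 145.0 to 86.9 m³/s over 2×1 h = 2 h.
Per-interval ratio K = (86.9/145.0)^(1/2) = 0.7742; K_d = K^(24/1) = 0.002.

K_d ≈ 0.002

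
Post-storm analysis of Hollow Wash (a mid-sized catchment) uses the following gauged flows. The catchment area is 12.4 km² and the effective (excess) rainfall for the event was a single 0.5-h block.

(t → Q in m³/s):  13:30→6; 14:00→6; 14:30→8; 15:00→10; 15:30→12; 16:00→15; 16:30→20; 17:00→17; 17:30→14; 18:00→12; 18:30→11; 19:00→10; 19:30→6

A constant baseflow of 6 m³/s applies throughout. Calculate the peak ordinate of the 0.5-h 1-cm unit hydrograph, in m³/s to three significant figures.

Direct runoff: 0.0, 0.0, 2.0, 4.0, 6.0, 9.0, 14.0, 11.0, 8.0, 6.0, 5.0, 4.0, 0.0 m³/s; ΣQ_DR = 69.00 m³/s, peak = 14.0 m³/s.
Runoff depth d = ΣQ_DR·Δt / A = 69.00 × 1800 / (12.4 km²) = 10.02 mm.
The 1-cm UH is the DRH scaled by (10 mm)/d, so U_p = 14.0 × 10/10.02 = 14.0 m³/s.

U_p ≈ 14.0 m³/s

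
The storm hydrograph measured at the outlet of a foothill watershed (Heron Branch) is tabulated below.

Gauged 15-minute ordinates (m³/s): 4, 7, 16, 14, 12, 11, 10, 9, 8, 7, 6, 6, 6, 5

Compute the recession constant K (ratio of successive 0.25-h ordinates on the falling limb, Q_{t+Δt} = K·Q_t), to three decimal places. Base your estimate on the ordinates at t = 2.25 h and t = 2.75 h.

K ≈ 0.926

Using the recession-limb readings at t = 2.25 h and t = 2.75 h: Q falls from 7 to 6 m³/s over 2 intervals.
K = (Q₂/Q₁)^(1/2) = (6/7)^(1/2) = 0.926.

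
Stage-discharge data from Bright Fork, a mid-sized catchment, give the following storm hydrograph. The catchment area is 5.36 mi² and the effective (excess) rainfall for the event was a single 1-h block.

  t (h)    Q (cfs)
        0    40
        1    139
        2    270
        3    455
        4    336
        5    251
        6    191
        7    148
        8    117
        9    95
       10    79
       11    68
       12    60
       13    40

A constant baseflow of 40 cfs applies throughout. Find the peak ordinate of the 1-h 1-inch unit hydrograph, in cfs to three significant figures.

Direct runoff: 0.0, 99.0, 230.0, 415.0, 296.0, 211.0, 151.0, 108.0, 77.0, 55.0, 39.0, 28.0, 20.0, 0.0 cfs; ΣQ_DR = 1729 cfs, peak = 415.0 cfs.
Runoff depth d = ΣQ_DR·Δt / A = 1729 × 3600 / (5.36 mi²) = 0.4999 in.
The 1-inch UH is the DRH scaled by (1 in)/d, so U_p = 415.0 × 1/0.4999 = 830 cfs.

U_p ≈ 830 cfs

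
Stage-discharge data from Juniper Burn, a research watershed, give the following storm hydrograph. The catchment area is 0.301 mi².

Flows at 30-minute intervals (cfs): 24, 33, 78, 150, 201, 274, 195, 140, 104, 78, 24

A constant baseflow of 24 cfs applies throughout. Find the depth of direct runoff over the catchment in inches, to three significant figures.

d ≈ 2.67 in

Direct runoff: 0.0, 9.0, 54.0, 126.0, 177.0, 250.0, 171.0, 116.0, 80.0, 54.0, 0.0 cfs; ΣQ_DR = 1037 cfs.
V = ΣQ_DR · Δt = 1037 × 1800 s = 1.867 × 10^6 ft³.
Over A = 0.301 mi², depth = V / A = 2.67 in.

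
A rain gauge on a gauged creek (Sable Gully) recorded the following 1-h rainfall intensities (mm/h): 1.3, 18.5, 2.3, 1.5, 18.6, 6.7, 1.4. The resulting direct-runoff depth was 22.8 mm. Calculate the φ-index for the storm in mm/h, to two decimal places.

φ ≈ 7.15 mm/h

Only the 2 blocks with intensity above φ contribute runoff: 18.5, 18.6 mm/h.
Σ(I−φ)·Δt = d  ⇒  (18.5+18.6 − 2φ)·1 = 22.8
φ = (37.10 − 22.8/1) / 2 = 7.15 mm/h.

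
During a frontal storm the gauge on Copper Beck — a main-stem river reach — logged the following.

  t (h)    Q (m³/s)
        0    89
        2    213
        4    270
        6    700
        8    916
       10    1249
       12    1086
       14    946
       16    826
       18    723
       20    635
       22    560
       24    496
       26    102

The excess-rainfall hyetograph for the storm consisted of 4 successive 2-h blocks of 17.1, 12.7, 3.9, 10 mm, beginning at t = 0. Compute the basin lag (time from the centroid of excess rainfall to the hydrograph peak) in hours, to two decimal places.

Centroid of excess rainfall: t_c = Σ P_i·t̄_i / ΣP_i = 3.3112 h (block centres at 1, 3, 5, 7 h).
Hydrograph peak occurs at t = 10 h, so basin lag t_L = 10 − 3.3112 = 6.69 h.

t_L ≈ 6.69 h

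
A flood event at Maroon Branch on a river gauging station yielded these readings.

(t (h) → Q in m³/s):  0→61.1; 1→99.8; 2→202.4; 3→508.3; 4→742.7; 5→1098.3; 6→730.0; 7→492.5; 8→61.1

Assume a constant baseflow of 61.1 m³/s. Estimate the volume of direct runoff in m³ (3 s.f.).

V ≈ 1.24 × 10^7 m³

Direct-runoff ordinates (Q − Q_b): 0.0, 38.7, 141.3, 447.2, 681.6, 1037.2, 668.9, 431.4, 0.0 m³/s.
ΣQ_DR = 3446 m³/s.
With Δt = 1 h = 3600 s, V = ΣQ_DR · Δt = 3446 × 3600 = 1.24 × 10^7 m³.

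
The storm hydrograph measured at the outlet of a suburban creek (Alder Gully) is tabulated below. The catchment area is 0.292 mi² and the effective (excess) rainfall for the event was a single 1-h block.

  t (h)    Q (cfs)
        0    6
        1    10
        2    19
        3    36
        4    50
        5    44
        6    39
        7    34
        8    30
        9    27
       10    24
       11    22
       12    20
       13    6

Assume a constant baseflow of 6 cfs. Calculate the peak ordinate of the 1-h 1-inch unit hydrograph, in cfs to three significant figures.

U_p ≈ 29.3 cfs

Direct runoff: 0.0, 4.0, 13.0, 30.0, 44.0, 38.0, 33.0, 28.0, 24.0, 21.0, 18.0, 16.0, 14.0, 0.0 cfs; ΣQ_DR = 283.0 cfs, peak = 44.0 cfs.
Runoff depth d = ΣQ_DR·Δt / A = 283.0 × 3600 / (0.292 mi²) = 1.502 in.
The 1-inch UH is the DRH scaled by (1 in)/d, so U_p = 44.0 × 1/1.502 = 29.3 cfs.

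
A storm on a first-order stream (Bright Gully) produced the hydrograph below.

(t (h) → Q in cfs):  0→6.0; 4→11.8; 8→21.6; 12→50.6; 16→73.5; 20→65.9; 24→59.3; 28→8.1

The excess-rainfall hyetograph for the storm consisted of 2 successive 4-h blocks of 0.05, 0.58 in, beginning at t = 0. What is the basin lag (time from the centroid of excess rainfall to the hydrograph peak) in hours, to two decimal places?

t_L ≈ 10.32 h

Centroid of excess rainfall: t_c = Σ P_i·t̄_i / ΣP_i = 5.6825 h (block centres at 2, 6 h).
Hydrograph peak occurs at t = 16 h, so basin lag t_L = 16 − 5.6825 = 10.32 h.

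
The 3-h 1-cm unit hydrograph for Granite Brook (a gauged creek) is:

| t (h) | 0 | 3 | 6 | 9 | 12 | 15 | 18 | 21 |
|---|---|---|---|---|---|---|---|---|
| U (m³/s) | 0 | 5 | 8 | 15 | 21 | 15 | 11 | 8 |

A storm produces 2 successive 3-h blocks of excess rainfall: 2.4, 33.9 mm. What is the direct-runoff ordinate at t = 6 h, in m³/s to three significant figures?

By discrete convolution, Q_j = Σ (P_i / 10 mm) · U_{j−i}.
At t = 6 h (j=2): Q = (2.4/10)·8 + (33.9/10)·5 = 18.9 m³/s.

Q ≈ 18.9 m³/s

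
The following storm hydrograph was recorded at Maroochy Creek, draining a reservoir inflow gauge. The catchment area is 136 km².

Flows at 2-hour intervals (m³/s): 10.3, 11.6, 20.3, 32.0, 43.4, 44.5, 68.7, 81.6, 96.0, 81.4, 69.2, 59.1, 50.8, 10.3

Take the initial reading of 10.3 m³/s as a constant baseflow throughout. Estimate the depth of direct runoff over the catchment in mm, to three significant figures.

d ≈ 28.3 mm

Direct runoff: 0.0, 1.3, 10.0, 21.7, 33.1, 34.2, 58.4, 71.3, 85.7, 71.1, 58.9, 48.8, 40.5, 0.0 m³/s; ΣQ_DR = 535.0 m³/s.
V = ΣQ_DR · Δt = 535.0 × 7200 s = 3.852 × 10^6 m³.
Over A = 136 km², depth = V / A = 28.3 mm.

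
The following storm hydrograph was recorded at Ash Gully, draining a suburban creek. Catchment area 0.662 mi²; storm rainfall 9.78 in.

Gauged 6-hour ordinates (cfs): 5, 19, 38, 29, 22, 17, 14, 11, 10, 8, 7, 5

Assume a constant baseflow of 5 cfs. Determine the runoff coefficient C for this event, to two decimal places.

C ≈ 0.18

ΣQ_DR = 125.0 cfs; V = ΣQ_DR·Δt = 2.700 × 10^6 ft³.
Runoff depth d = V / A = 1.756 in.
C = d / P = 1.756 / 9.78 = 0.18.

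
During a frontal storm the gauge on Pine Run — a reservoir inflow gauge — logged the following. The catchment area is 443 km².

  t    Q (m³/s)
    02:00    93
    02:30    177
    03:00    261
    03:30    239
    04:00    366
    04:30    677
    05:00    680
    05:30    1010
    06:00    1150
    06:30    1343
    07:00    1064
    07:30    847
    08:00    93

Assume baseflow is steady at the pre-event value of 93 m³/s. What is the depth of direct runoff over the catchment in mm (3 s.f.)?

Direct runoff: 0.0, 84.0, 168.0, 146.0, 273.0, 584.0, 587.0, 917.0, 1057.0, 1250.0, 971.0, 754.0, 0.0 m³/s; ΣQ_DR = 6791 m³/s.
V = ΣQ_DR · Δt = 6791 × 1800 s = 1.222 × 10^7 m³.
Over A = 443 km², depth = V / A = 27.6 mm.

d ≈ 27.6 mm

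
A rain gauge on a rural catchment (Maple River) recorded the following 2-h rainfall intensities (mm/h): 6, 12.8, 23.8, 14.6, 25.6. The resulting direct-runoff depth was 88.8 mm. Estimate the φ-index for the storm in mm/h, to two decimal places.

φ ≈ 8.10 mm/h

Only the 4 blocks with intensity above φ contribute runoff: 12.8, 23.8, 14.6, 25.6 mm/h.
Σ(I−φ)·Δt = d  ⇒  (12.8+23.8+14.6+25.6 − 4φ)·2 = 88.8
φ = (76.80 − 88.8/2) / 4 = 8.10 mm/h.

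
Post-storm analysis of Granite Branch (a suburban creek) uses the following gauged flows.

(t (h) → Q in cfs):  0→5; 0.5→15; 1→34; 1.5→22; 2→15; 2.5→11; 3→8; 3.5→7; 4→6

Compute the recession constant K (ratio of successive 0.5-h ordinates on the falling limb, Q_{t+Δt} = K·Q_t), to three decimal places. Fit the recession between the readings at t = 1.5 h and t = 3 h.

K ≈ 0.714

Using the recession-limb readings at t = 1.5 h and t = 3 h: Q falls from 22 to 8 cfs over 3 intervals.
K = (Q₂/Q₁)^(1/3) = (8/22)^(1/3) = 0.714.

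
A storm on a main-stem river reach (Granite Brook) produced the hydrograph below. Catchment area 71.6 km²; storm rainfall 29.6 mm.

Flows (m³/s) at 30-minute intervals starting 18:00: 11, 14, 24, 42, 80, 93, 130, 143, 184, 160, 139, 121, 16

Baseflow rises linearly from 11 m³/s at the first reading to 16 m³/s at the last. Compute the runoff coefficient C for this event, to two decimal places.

C ≈ 0.83

ΣQ_DR = 981.5 m³/s; V = ΣQ_DR·Δt = 1.767 × 10^6 m³.
Runoff depth d = V / A = 24.67 mm.
C = d / P = 24.67 / 29.6 = 0.83.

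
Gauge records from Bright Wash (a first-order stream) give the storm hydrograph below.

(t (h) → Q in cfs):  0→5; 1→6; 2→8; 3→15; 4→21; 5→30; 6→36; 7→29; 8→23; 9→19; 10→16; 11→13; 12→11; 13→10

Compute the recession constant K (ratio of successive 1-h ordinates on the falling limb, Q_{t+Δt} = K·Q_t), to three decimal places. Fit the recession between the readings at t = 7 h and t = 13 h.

Using the recession-limb readings at t = 7 h and t = 13 h: Q falls from 29 to 10 cfs over 6 intervals.
K = (Q₂/Q₁)^(1/6) = (10/29)^(1/6) = 0.837.

K ≈ 0.837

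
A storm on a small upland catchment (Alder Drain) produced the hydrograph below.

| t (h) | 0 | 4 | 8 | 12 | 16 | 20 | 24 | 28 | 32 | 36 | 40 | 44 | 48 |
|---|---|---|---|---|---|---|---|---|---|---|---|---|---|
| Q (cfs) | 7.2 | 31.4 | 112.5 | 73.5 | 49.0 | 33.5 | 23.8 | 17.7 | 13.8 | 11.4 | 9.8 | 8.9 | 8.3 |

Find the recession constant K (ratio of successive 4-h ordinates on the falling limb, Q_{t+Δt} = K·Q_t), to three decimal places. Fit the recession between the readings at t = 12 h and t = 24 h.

K ≈ 0.687

Using the recession-limb readings at t = 12 h and t = 24 h: Q falls from 73.5 to 23.8 cfs over 3 intervals.
K = (Q₂/Q₁)^(1/3) = (23.8/73.5)^(1/3) = 0.687.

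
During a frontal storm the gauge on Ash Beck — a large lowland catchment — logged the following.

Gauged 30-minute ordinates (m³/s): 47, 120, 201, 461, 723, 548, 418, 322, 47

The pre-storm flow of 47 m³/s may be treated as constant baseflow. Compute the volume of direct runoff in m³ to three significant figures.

V ≈ 4.44 × 10^6 m³

Direct-runoff ordinates (Q − Q_b): 0.0, 73.0, 154.0, 414.0, 676.0, 501.0, 371.0, 275.0, 0.0 m³/s.
ΣQ_DR = 2464 m³/s.
With Δt = 0.5 h = 1800 s, V = ΣQ_DR · Δt = 2464 × 1800 = 4.44 × 10^6 m³.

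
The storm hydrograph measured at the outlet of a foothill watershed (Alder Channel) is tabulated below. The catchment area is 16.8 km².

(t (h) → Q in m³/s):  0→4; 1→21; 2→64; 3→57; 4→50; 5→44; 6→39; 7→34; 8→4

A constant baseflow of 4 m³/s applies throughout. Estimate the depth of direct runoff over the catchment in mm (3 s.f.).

Direct runoff: 0.0, 17.0, 60.0, 53.0, 46.0, 40.0, 35.0, 30.0, 0.0 m³/s; ΣQ_DR = 281.0 m³/s.
V = ΣQ_DR · Δt = 281.0 × 3600 s = 1.012 × 10^6 m³.
Over A = 16.8 km², depth = V / A = 60.2 mm.

d ≈ 60.2 mm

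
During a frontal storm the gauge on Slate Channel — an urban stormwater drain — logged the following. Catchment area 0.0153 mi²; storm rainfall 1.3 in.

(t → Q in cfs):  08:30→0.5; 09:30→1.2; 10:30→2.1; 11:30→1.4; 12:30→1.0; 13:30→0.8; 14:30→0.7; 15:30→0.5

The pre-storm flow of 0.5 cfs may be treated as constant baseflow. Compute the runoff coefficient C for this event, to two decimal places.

ΣQ_DR = 4.200 cfs; V = ΣQ_DR·Δt = 15120 ft³.
Runoff depth d = V / A = 0.4254 in.
C = d / P = 0.4254 / 1.3 = 0.33.

C ≈ 0.33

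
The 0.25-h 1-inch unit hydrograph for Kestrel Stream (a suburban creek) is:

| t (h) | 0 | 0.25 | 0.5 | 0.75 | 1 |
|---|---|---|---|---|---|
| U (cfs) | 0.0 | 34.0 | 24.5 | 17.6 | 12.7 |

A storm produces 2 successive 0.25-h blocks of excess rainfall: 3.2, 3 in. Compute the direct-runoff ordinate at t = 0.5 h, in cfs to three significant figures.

Q ≈ 180 cfs

By discrete convolution, Q_j = Σ (P_i / 1 in) · U_{j−i}.
At t = 0.5 h (j=2): Q = (3.2/1)·24.5 + (3/1)·34.0 = 180 cfs.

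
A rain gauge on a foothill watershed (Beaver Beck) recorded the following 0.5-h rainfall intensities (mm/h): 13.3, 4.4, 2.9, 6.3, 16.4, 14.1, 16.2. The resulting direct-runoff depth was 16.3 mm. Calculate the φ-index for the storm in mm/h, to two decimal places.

Only the 4 blocks with intensity above φ contribute runoff: 13.3, 16.4, 14.1, 16.2 mm/h.
Σ(I−φ)·Δt = d  ⇒  (13.3+16.4+14.1+16.2 − 4φ)·0.5 = 16.3
φ = (60.00 − 16.3/0.5) / 4 = 6.85 mm/h.

φ ≈ 6.85 mm/h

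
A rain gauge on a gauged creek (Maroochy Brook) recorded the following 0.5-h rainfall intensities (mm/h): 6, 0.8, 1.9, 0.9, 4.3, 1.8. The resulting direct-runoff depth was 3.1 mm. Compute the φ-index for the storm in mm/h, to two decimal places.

Only the 2 blocks with intensity above φ contribute runoff: 6, 4.3 mm/h.
Σ(I−φ)·Δt = d  ⇒  (6+4.3 − 2φ)·0.5 = 3.1
φ = (10.30 − 3.1/0.5) / 2 = 2.05 mm/h.

φ ≈ 2.05 mm/h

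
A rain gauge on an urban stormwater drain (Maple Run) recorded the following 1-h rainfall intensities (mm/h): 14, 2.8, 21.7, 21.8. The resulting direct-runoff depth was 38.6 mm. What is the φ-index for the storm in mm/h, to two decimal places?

Only the 3 blocks with intensity above φ contribute runoff: 14, 21.7, 21.8 mm/h.
Σ(I−φ)·Δt = d  ⇒  (14+21.7+21.8 − 3φ)·1 = 38.6
φ = (57.50 − 38.6/1) / 3 = 6.30 mm/h.

φ ≈ 6.30 mm/h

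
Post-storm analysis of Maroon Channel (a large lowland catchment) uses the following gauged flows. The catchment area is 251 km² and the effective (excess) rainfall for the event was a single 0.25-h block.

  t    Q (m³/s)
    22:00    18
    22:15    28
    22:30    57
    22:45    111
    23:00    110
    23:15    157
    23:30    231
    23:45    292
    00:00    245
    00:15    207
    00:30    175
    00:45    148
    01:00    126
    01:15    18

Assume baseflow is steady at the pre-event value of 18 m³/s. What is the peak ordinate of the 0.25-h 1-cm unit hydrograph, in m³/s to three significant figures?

U_p ≈ 457 m³/s

Direct runoff: 0.0, 10.0, 39.0, 93.0, 92.0, 139.0, 213.0, 274.0, 227.0, 189.0, 157.0, 130.0, 108.0, 0.0 m³/s; ΣQ_DR = 1671 m³/s, peak = 274.0 m³/s.
Runoff depth d = ΣQ_DR·Δt / A = 1671 × 900 / (251 km²) = 5.992 mm.
The 1-cm UH is the DRH scaled by (10 mm)/d, so U_p = 274.0 × 10/5.992 = 457 m³/s.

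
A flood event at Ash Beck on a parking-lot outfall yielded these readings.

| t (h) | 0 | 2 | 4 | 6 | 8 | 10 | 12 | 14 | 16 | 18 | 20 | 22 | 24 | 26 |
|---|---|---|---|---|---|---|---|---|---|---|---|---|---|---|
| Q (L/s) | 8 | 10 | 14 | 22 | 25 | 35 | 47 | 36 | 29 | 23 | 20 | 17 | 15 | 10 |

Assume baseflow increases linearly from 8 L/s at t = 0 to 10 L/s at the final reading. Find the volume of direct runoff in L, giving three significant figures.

V ≈ 1.33 × 10^6 L

Direct-runoff ordinates (Q − Q_b): 0.00, 1.85, 5.69, 13.54, 16.38, 26.23, 38.08, 26.92, 19.77, 13.62, 10.46, 7.31, 5.15, 0.00 L/s.
ΣQ_DR = 185.0 L/s.
With Δt = 2 h = 7200 s, V = ΣQ_DR · Δt = 185.0 × 7200 = 1.33 × 10^6 L.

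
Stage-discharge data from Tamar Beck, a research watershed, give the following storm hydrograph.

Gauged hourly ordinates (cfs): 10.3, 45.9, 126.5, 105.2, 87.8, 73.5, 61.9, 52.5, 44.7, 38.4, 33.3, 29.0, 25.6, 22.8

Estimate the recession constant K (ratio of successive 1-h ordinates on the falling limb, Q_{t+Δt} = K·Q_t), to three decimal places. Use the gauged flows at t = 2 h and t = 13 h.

Using the recession-limb readings at t = 2 h and t = 13 h: Q falls from 126.5 to 22.8 cfs over 11 intervals.
K = (Q₂/Q₁)^(1/11) = (22.8/126.5)^(1/11) = 0.856.

K ≈ 0.856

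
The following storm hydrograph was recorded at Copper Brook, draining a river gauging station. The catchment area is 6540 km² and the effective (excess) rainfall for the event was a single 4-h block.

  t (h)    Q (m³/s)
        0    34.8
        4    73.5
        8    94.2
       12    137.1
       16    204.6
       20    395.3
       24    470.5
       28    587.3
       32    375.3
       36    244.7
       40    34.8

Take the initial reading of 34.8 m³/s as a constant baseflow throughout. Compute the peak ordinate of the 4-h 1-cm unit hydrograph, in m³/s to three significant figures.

Direct runoff: 0.0, 38.7, 59.4, 102.3, 169.8, 360.5, 435.7, 552.5, 340.5, 209.9, 0.0 m³/s; ΣQ_DR = 2269 m³/s, peak = 552.5 m³/s.
Runoff depth d = ΣQ_DR·Δt / A = 2269 × 14400 / (6540 km²) = 4.997 mm.
The 1-cm UH is the DRH scaled by (10 mm)/d, so U_p = 552.5 × 10/4.997 = 1110 m³/s.

U_p ≈ 1110 m³/s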